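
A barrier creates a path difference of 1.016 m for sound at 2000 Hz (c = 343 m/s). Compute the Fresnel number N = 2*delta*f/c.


N = 2*delta*f/c = 2*delta/lambda, where lambda = c/f
lambda = 343 / 2000 = 0.1715 m
N = 2 * 1.016 / 0.1715 = 11.848


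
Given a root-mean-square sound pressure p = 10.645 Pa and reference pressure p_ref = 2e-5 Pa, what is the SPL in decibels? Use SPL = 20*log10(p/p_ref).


p / p_ref = 10.645 / 2e-5 = 532250
SPL = 20 * log10(532250) = 114.52 dB


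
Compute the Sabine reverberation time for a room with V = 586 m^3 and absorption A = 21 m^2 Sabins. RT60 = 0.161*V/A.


RT60 = 0.161 * 586 / 21 = 4.4927 s


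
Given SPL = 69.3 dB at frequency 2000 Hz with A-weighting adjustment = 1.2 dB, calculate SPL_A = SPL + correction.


A-weighting table: 2000 Hz -> 1.2 dB correction
SPL_A = SPL + correction = 69.3 + (1.2) = 70.5 dBA


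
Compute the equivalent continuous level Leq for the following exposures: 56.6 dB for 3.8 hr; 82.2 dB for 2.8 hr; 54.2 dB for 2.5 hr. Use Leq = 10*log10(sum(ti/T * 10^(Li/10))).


T_total = 3.8 + 2.8 + 2.5 = 9.1 hr
(3.8/9.1) * 10^(56.6/10) = 190872
(2.8/9.1) * 10^(82.2/10) = 5.10642e+07
(2.5/9.1) * 10^(54.2/10) = 72260.1
Sum = 190872 + 5.10642e+07 + 72260.1 = 5.13273e+07
Leq = 10*log10(5.13273e+07) = 77.103 dB


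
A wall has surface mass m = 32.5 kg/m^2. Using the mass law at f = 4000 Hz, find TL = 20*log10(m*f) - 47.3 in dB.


m * f = 32.5 * 4000 = 130000
20*log10(130000) = 102.279 dB
TL = 102.279 - 47.3 = 54.979 dB


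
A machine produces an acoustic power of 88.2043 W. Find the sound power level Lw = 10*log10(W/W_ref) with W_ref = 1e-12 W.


W / W_ref = 88.2043 / 1e-12 = 8.82043e+13
Lw = 10 * log10(8.82043e+13) = 139.45 dB


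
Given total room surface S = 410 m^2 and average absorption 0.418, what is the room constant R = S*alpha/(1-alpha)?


R = 410 * 0.418 / (1 - 0.418) = 294.47 m^2


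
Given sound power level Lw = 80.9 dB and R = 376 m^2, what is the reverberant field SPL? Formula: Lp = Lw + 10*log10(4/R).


4/R = 4/376 = 0.0106383
Lp = 80.9 + 10*log10(0.0106383) = 61.169 dB


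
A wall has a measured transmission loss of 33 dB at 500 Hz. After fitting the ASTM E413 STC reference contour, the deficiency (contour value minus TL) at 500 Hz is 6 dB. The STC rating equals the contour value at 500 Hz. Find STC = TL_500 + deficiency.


By ASTM E413, STC = value of the fitted reference contour at 500 Hz.
Contour value at 500 Hz = TL_500 + deficiency = 33 + 6 = 39
STC = 39


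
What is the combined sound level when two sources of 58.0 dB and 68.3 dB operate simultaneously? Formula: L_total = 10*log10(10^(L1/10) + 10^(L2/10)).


10^(58.0/10) = 630957
10^(68.3/10) = 6.76083e+06
Sum = 630957 + 6.76083e+06 = 7.39179e+06
L_total = 10*log10(7.39179e+06) = 68.687 dB


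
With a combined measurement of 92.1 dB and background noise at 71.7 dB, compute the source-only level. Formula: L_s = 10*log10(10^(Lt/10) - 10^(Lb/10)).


10^(92.1/10) = 1.62181e+09
10^(71.7/10) = 1.47911e+07
Difference = 1.62181e+09 - 1.47911e+07 = 1.60702e+09
L_source = 10*log10(1.60702e+09) = 92.06 dB


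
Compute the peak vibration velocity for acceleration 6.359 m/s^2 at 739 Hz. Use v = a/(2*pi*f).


omega = 2*pi*f = 2*pi*739 = 4643.27 rad/s
v = a / omega = 6.359 / 4643.27 = 0.0013695 m/s


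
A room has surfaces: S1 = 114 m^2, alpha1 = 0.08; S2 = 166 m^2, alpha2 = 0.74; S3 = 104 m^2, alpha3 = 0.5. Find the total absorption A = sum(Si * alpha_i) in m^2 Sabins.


114 * 0.08 = 9.12
166 * 0.74 = 122.84
104 * 0.5 = 52
A_total = 9.12 + 122.84 + 52 = 183.96 m^2


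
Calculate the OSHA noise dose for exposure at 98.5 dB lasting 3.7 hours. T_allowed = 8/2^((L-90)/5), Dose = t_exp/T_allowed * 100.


T_allowed = 8 / 2^((98.5 - 90)/5) = 2.46229 hr
Dose = 3.7 / 2.46229 * 100 = 150.27 %


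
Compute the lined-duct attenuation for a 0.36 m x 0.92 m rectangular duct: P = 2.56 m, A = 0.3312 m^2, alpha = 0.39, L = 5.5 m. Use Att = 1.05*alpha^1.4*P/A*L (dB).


alpha^1.4 = 0.39^1.4 = 0.267603
Attenuation rate = 1.05 * alpha^1.4 * P / A
= 1.05 * 0.267603 * 2.56 / 0.3312 = 2.17185 dB/m
Total Att = 2.17185 * 5.5 = 11.945 dB


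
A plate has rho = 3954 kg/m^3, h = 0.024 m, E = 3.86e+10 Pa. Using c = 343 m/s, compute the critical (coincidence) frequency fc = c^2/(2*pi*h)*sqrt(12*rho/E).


12*rho/E = 12*3954/3.86e+10 = 1.22922e-06
sqrt(12*rho/E) = sqrt(1.22922e-06) = 0.0011087
c^2/(2*pi*h) = 343^2/(2*pi*0.024) = 780184
fc = 780184 * 0.0011087 = 864.99 Hz


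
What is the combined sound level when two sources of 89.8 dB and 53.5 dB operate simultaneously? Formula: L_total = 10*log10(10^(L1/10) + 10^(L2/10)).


10^(89.8/10) = 9.54993e+08
10^(53.5/10) = 223872
Sum = 9.54993e+08 + 223872 = 9.55217e+08
L_total = 10*log10(9.55217e+08) = 89.801 dB


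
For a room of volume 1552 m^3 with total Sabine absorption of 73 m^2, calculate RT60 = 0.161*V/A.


RT60 = 0.161 * 1552 / 73 = 3.4229 s


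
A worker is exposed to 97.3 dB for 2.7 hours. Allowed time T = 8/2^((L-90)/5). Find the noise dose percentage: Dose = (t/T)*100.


T_allowed = 8 / 2^((97.3 - 90)/5) = 2.90795 hr
Dose = 2.7 / 2.90795 * 100 = 92.849 %


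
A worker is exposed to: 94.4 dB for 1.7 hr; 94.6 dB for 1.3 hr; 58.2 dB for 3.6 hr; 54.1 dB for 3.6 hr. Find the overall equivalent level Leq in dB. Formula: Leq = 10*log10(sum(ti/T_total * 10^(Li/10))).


T_total = 1.7 + 1.3 + 3.6 + 3.6 = 10.2 hr
(1.7/10.2) * 10^(94.4/10) = 4.59038e+08
(1.3/10.2) * 10^(94.6/10) = 3.67573e+08
(3.6/10.2) * 10^(58.2/10) = 233186
(3.6/10.2) * 10^(54.1/10) = 90719.9
Sum = 4.59038e+08 + 3.67573e+08 + 233186 + 90719.9 = 8.26935e+08
Leq = 10*log10(8.26935e+08) = 89.175 dB


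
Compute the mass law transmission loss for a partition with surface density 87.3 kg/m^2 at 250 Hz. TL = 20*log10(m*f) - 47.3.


m * f = 87.3 * 250 = 21825
20*log10(21825) = 86.7791 dB
TL = 86.7791 - 47.3 = 39.479 dB


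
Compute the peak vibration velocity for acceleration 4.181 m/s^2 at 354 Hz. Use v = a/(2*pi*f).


omega = 2*pi*f = 2*pi*354 = 2224.25 rad/s
v = a / omega = 4.181 / 2224.25 = 0.0018797 m/s


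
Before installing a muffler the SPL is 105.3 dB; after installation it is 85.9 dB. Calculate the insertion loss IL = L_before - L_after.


Insertion loss = SPL without muffler - SPL with muffler
IL = 105.3 - 85.9 = 19.4 dB


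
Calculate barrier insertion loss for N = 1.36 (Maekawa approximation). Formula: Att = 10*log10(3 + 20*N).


3 + 20*N = 3 + 20*1.36 = 30.2
Att = 10*log10(30.2) = 14.8 dB


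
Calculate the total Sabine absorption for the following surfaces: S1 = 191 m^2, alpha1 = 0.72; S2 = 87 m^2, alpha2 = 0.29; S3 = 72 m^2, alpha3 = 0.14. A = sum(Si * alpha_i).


191 * 0.72 = 137.52
87 * 0.29 = 25.23
72 * 0.14 = 10.08
A_total = 137.52 + 25.23 + 10.08 = 172.83 m^2


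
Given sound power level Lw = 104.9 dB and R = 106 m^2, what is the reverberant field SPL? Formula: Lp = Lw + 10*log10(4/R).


4/R = 4/106 = 0.0377358
Lp = 104.9 + 10*log10(0.0377358) = 90.668 dB


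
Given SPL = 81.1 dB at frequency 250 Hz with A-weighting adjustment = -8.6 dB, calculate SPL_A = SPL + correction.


A-weighting table: 250 Hz -> -8.6 dB correction
SPL_A = SPL + correction = 81.1 + (-8.6) = 72.5 dBA


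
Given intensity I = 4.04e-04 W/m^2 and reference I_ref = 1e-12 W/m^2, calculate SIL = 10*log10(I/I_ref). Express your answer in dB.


I / I_ref = 4.04e-04 / 1e-12 = 4.04e+08
SIL = 10 * log10(4.04e+08) = 86.064 dB


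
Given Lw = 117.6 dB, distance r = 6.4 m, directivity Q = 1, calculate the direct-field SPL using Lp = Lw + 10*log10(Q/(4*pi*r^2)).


4*pi*r^2 = 4*pi*6.4^2 = 514.719 m^2
Q / (4*pi*r^2) = 1 / 514.719 = 0.00194281
Lp = 117.6 + 10*log10(0.00194281) = 90.484 dB


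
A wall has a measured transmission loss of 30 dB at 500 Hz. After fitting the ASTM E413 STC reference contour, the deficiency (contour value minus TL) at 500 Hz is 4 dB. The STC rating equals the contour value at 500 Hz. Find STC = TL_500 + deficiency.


By ASTM E413, STC = value of the fitted reference contour at 500 Hz.
Contour value at 500 Hz = TL_500 + deficiency = 30 + 4 = 34
STC = 34


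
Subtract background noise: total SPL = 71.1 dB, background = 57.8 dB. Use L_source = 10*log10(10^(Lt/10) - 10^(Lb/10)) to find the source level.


10^(71.1/10) = 1.28825e+07
10^(57.8/10) = 602560
Difference = 1.28825e+07 - 602560 = 1.22799e+07
L_source = 10*log10(1.22799e+07) = 70.892 dB


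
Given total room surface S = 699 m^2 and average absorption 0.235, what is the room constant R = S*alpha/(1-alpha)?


R = 699 * 0.235 / (1 - 0.235) = 214.73 m^2


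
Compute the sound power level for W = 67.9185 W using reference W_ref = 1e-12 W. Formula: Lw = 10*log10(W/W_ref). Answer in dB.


W / W_ref = 67.9185 / 1e-12 = 6.79185e+13
Lw = 10 * log10(6.79185e+13) = 138.32 dB


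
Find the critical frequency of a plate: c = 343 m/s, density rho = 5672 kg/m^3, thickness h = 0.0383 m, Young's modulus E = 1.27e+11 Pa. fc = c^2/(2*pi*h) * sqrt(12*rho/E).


12*rho/E = 12*5672/1.27e+11 = 5.35937e-07
sqrt(12*rho/E) = sqrt(5.35937e-07) = 0.000732077
c^2/(2*pi*h) = 343^2/(2*pi*0.0383) = 488888
fc = 488888 * 0.000732077 = 357.9 Hz


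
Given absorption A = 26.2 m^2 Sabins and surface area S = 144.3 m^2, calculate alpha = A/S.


Absorption coefficient = absorbed power / incident power
alpha = A / S = 26.2 / 144.3 = 0.18157


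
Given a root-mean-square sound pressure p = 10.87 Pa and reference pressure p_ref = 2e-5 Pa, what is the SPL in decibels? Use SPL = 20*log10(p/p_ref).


p / p_ref = 10.87 / 2e-5 = 543500
SPL = 20 * log10(543500) = 114.7 dB


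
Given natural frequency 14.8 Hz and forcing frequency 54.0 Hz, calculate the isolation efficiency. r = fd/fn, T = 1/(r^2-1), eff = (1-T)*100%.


r = 54.0 / 14.8 = 3.64865
r^2 - 1 = 3.64865^2 - 1 = 12.3126
T = 1/12.3126 = 0.0812176
Efficiency = (1 - 0.0812176)*100 = 91.878 %


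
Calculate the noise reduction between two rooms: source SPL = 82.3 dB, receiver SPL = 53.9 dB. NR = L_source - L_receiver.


NR = L_source - L_receiver (difference between source and receiving room levels)
NR = 82.3 - 53.9 = 28.4 dB


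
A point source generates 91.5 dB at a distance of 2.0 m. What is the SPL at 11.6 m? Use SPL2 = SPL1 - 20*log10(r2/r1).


r2/r1 = 11.6/2.0 = 5.8
Correction = 20*log10(5.8) = 15.2686 dB
SPL2 = 91.5 - 15.2686 = 76.231 dB


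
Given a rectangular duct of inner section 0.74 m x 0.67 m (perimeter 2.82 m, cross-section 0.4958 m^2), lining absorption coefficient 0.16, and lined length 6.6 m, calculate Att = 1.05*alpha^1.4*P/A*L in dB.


alpha^1.4 = 0.16^1.4 = 0.076872
Attenuation rate = 1.05 * alpha^1.4 * P / A
= 1.05 * 0.076872 * 2.82 / 0.4958 = 0.459092 dB/m
Total Att = 0.459092 * 6.6 = 3.03 dB


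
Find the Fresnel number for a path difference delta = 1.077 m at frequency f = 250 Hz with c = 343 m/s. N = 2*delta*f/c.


N = 2*delta*f/c = 2*delta/lambda, where lambda = c/f
lambda = 343 / 250 = 1.372 m
N = 2 * 1.077 / 1.372 = 1.57


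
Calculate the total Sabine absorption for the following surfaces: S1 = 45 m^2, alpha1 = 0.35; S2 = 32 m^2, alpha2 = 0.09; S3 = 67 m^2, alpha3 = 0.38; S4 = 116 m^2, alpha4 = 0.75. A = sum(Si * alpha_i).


45 * 0.35 = 15.75
32 * 0.09 = 2.88
67 * 0.38 = 25.46
116 * 0.75 = 87
A_total = 15.75 + 2.88 + 25.46 + 87 = 131.09 m^2


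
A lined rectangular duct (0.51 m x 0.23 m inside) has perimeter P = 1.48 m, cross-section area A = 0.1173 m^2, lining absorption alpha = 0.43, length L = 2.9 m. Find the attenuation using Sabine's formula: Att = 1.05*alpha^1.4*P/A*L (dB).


alpha^1.4 = 0.43^1.4 = 0.3068
Attenuation rate = 1.05 * alpha^1.4 * P / A
= 1.05 * 0.3068 * 1.48 / 0.1173 = 4.06451 dB/m
Total Att = 4.06451 * 2.9 = 11.787 dB


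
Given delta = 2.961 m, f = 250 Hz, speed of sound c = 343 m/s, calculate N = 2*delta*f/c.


N = 2*delta*f/c = 2*delta/lambda, where lambda = c/f
lambda = 343 / 250 = 1.372 m
N = 2 * 2.961 / 1.372 = 4.3163


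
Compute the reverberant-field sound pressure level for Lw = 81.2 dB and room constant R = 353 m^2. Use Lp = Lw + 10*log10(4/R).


4/R = 4/353 = 0.0113314
Lp = 81.2 + 10*log10(0.0113314) = 61.743 dB


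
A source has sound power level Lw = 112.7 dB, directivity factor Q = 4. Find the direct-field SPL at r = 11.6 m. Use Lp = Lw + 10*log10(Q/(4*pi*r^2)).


4*pi*r^2 = 4*pi*11.6^2 = 1690.93 m^2
Q / (4*pi*r^2) = 4 / 1690.93 = 0.00236556
Lp = 112.7 + 10*log10(0.00236556) = 86.439 dB


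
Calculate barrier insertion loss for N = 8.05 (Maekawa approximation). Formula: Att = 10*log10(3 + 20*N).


3 + 20*N = 3 + 20*8.05 = 164
Att = 10*log10(164) = 22.148 dB


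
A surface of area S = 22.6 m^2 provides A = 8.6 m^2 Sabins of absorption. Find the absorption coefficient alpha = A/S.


Absorption coefficient = absorbed power / incident power
alpha = A / S = 8.6 / 22.6 = 0.38053


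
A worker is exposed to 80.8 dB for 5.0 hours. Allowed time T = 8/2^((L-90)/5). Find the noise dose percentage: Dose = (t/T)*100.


T_allowed = 8 / 2^((80.8 - 90)/5) = 28.6408 hr
Dose = 5.0 / 28.6408 * 100 = 17.458 %


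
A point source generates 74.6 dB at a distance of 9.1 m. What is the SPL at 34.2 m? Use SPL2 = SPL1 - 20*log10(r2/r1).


r2/r1 = 34.2/9.1 = 3.75824
Correction = 20*log10(3.75824) = 11.4997 dB
SPL2 = 74.6 - 11.4997 = 63.1 dB


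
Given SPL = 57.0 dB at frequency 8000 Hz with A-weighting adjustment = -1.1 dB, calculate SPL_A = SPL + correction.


A-weighting table: 8000 Hz -> -1.1 dB correction
SPL_A = SPL + correction = 57.0 + (-1.1) = 55.9 dBA


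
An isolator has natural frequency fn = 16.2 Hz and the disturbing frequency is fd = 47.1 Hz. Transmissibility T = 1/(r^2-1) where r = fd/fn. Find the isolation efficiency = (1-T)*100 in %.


r = 47.1 / 16.2 = 2.90741
r^2 - 1 = 2.90741^2 - 1 = 7.45303
T = 1/7.45303 = 0.134174
Efficiency = (1 - 0.134174)*100 = 86.583 %


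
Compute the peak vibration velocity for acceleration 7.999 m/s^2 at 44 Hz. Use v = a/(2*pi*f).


omega = 2*pi*f = 2*pi*44 = 276.46 rad/s
v = a / omega = 7.999 / 276.46 = 0.028934 m/s


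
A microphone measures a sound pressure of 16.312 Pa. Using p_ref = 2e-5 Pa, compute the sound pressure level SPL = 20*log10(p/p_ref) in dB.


p / p_ref = 16.312 / 2e-5 = 815600
SPL = 20 * log10(815600) = 118.23 dB


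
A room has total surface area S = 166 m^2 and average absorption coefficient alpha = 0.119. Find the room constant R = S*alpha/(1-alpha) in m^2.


R = 166 * 0.119 / (1 - 0.119) = 22.422 m^2


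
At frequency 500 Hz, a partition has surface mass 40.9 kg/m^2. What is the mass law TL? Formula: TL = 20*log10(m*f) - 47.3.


m * f = 40.9 * 500 = 20450
20*log10(20450) = 86.2139 dB
TL = 86.2139 - 47.3 = 38.914 dB


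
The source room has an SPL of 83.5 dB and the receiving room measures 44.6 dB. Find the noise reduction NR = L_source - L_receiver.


NR = L_source - L_receiver (difference between source and receiving room levels)
NR = 83.5 - 44.6 = 38.9 dB


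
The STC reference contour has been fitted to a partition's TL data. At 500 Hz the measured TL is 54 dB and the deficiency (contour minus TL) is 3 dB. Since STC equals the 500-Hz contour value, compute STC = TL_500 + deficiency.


By ASTM E413, STC = value of the fitted reference contour at 500 Hz.
Contour value at 500 Hz = TL_500 + deficiency = 54 + 3 = 57
STC = 57


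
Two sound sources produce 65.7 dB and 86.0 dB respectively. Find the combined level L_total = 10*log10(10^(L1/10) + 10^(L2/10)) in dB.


10^(65.7/10) = 3.71535e+06
10^(86.0/10) = 3.98107e+08
Sum = 3.71535e+06 + 3.98107e+08 = 4.01822e+08
L_total = 10*log10(4.01822e+08) = 86.04 dB


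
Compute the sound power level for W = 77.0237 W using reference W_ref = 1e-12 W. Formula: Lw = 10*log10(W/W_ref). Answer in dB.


W / W_ref = 77.0237 / 1e-12 = 7.70237e+13
Lw = 10 * log10(7.70237e+13) = 138.87 dB


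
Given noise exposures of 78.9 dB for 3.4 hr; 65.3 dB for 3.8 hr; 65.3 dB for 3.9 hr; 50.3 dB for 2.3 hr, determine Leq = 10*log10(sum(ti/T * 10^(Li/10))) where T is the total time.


T_total = 3.4 + 3.8 + 3.9 + 2.3 = 13.4 hr
(3.4/13.4) * 10^(78.9/10) = 1.96958e+07
(3.8/13.4) * 10^(65.3/10) = 960901
(3.9/13.4) * 10^(65.3/10) = 986188
(2.3/13.4) * 10^(50.3/10) = 18391.7
Sum = 1.96958e+07 + 960901 + 986188 + 18391.7 = 2.16613e+07
Leq = 10*log10(2.16613e+07) = 73.357 dB


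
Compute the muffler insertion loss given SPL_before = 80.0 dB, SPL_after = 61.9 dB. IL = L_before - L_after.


Insertion loss = SPL without muffler - SPL with muffler
IL = 80.0 - 61.9 = 18.1 dB


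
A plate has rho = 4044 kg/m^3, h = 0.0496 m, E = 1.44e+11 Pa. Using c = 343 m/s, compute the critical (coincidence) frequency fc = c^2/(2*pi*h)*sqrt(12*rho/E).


12*rho/E = 12*4044/1.44e+11 = 3.37e-07
sqrt(12*rho/E) = sqrt(3.37e-07) = 0.000580517
c^2/(2*pi*h) = 343^2/(2*pi*0.0496) = 377508
fc = 377508 * 0.000580517 = 219.15 Hz


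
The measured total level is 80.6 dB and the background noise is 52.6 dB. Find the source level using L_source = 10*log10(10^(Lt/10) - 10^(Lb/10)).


10^(80.6/10) = 1.14815e+08
10^(52.6/10) = 181970
Difference = 1.14815e+08 - 181970 = 1.14633e+08
L_source = 10*log10(1.14633e+08) = 80.593 dB


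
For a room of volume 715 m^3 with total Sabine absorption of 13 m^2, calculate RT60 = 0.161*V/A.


RT60 = 0.161 * 715 / 13 = 8.855 s


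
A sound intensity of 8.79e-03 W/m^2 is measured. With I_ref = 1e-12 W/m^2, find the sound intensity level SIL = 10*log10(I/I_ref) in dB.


I / I_ref = 8.79e-03 / 1e-12 = 8.79e+09
SIL = 10 * log10(8.79e+09) = 99.44 dB


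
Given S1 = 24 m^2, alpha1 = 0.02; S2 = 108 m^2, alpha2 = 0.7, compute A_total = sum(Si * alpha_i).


24 * 0.02 = 0.48
108 * 0.7 = 75.6
A_total = 0.48 + 75.6 = 76.08 m^2


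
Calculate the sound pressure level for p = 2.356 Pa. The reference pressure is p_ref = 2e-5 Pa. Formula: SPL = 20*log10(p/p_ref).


p / p_ref = 2.356 / 2e-5 = 117800
SPL = 20 * log10(117800) = 101.42 dB


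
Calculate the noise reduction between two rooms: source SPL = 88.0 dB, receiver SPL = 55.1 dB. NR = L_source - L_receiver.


NR = L_source - L_receiver (difference between source and receiving room levels)
NR = 88.0 - 55.1 = 32.9 dB


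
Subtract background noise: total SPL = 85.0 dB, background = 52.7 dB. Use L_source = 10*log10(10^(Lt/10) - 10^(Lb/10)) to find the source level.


10^(85.0/10) = 3.16228e+08
10^(52.7/10) = 186209
Difference = 3.16228e+08 - 186209 = 3.16042e+08
L_source = 10*log10(3.16042e+08) = 84.997 dB


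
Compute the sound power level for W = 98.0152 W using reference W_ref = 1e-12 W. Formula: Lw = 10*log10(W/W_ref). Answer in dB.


W / W_ref = 98.0152 / 1e-12 = 9.80152e+13
Lw = 10 * log10(9.80152e+13) = 139.91 dB


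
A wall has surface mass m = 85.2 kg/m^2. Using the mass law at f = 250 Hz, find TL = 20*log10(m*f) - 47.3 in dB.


m * f = 85.2 * 250 = 21300
20*log10(21300) = 86.5676 dB
TL = 86.5676 - 47.3 = 39.268 dB


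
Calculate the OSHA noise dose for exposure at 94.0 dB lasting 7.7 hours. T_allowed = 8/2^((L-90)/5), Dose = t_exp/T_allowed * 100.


T_allowed = 8 / 2^((94.0 - 90)/5) = 4.59479 hr
Dose = 7.7 / 4.59479 * 100 = 167.58 %


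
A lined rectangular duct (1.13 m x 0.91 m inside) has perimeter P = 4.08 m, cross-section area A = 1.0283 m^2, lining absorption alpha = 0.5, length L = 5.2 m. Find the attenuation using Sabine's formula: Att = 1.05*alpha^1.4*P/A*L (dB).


alpha^1.4 = 0.5^1.4 = 0.378929
Attenuation rate = 1.05 * alpha^1.4 * P / A
= 1.05 * 0.378929 * 4.08 / 1.0283 = 1.57866 dB/m
Total Att = 1.57866 * 5.2 = 8.209 dB


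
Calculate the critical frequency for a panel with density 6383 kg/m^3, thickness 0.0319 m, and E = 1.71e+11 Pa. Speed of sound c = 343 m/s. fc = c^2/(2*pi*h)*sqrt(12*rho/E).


12*rho/E = 12*6383/1.71e+11 = 4.4793e-07
sqrt(12*rho/E) = sqrt(4.4793e-07) = 0.000669276
c^2/(2*pi*h) = 343^2/(2*pi*0.0319) = 586972
fc = 586972 * 0.000669276 = 392.85 Hz


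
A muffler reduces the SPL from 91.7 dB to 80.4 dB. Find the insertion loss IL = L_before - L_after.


Insertion loss = SPL without muffler - SPL with muffler
IL = 91.7 - 80.4 = 11.3 dB


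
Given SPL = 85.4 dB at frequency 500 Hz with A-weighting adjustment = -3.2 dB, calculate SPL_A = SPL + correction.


A-weighting table: 500 Hz -> -3.2 dB correction
SPL_A = SPL + correction = 85.4 + (-3.2) = 82.2 dBA


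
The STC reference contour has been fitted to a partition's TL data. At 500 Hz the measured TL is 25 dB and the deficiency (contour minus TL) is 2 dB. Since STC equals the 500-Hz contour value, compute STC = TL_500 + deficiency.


By ASTM E413, STC = value of the fitted reference contour at 500 Hz.
Contour value at 500 Hz = TL_500 + deficiency = 25 + 2 = 27
STC = 27


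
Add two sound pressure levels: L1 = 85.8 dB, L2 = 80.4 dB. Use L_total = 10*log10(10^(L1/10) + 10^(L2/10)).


10^(85.8/10) = 3.80189e+08
10^(80.4/10) = 1.09648e+08
Sum = 3.80189e+08 + 1.09648e+08 = 4.89837e+08
L_total = 10*log10(4.89837e+08) = 86.901 dB


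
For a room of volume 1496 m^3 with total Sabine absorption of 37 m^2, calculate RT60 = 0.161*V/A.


RT60 = 0.161 * 1496 / 37 = 6.5096 s


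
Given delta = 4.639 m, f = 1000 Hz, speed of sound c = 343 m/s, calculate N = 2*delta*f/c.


N = 2*delta*f/c = 2*delta/lambda, where lambda = c/f
lambda = 343 / 1000 = 0.343 m
N = 2 * 4.639 / 0.343 = 27.05


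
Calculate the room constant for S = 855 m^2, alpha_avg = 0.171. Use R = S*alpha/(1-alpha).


R = 855 * 0.171 / (1 - 0.171) = 176.36 m^2


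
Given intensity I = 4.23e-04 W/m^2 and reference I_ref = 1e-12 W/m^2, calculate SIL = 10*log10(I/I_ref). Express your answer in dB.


I / I_ref = 4.23e-04 / 1e-12 = 4.23e+08
SIL = 10 * log10(4.23e+08) = 86.263 dB


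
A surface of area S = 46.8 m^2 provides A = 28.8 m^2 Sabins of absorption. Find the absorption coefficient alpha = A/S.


Absorption coefficient = absorbed power / incident power
alpha = A / S = 28.8 / 46.8 = 0.61538


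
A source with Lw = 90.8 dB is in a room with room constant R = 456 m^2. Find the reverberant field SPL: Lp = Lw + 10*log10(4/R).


4/R = 4/456 = 0.00877193
Lp = 90.8 + 10*log10(0.00877193) = 70.231 dB


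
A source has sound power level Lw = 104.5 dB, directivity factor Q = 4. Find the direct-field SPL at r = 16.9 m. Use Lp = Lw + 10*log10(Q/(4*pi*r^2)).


4*pi*r^2 = 4*pi*16.9^2 = 3589.08 m^2
Q / (4*pi*r^2) = 4 / 3589.08 = 0.00111449
Lp = 104.5 + 10*log10(0.00111449) = 74.971 dB


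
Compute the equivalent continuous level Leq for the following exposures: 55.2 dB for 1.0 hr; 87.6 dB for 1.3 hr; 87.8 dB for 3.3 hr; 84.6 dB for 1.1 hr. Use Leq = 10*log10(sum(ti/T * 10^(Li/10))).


T_total = 1.0 + 1.3 + 3.3 + 1.1 = 6.7 hr
(1.0/6.7) * 10^(55.2/10) = 49422.6
(1.3/6.7) * 10^(87.6/10) = 1.11653e+08
(3.3/6.7) * 10^(87.8/10) = 2.96783e+08
(1.1/6.7) * 10^(84.6/10) = 4.73498e+07
Sum = 49422.6 + 1.11653e+08 + 2.96783e+08 + 4.73498e+07 = 4.55835e+08
Leq = 10*log10(4.55835e+08) = 86.588 dB


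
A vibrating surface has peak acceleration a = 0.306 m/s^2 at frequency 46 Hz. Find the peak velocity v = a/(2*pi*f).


omega = 2*pi*f = 2*pi*46 = 289.027 rad/s
v = a / omega = 0.306 / 289.027 = 0.0010587 m/s


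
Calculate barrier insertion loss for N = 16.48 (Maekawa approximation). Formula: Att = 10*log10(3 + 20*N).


3 + 20*N = 3 + 20*16.48 = 332.6
Att = 10*log10(332.6) = 25.219 dB


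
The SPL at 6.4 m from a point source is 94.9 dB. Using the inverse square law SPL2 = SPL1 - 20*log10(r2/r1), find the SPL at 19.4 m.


r2/r1 = 19.4/6.4 = 3.03125
Correction = 20*log10(3.03125) = 9.63244 dB
SPL2 = 94.9 - 9.63244 = 85.268 dB


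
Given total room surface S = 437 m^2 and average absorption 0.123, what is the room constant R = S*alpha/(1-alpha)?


R = 437 * 0.123 / (1 - 0.123) = 61.29 m^2


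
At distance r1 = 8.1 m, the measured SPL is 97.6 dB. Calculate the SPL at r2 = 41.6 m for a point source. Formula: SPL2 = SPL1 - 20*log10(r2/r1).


r2/r1 = 41.6/8.1 = 5.1358
Correction = 20*log10(5.1358) = 14.2122 dB
SPL2 = 97.6 - 14.2122 = 83.388 dB


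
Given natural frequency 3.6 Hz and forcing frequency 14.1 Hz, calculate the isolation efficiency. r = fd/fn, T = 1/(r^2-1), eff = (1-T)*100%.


r = 14.1 / 3.6 = 3.91667
r^2 - 1 = 3.91667^2 - 1 = 14.3403
T = 1/14.3403 = 0.0697335
Efficiency = (1 - 0.0697335)*100 = 93.027 %


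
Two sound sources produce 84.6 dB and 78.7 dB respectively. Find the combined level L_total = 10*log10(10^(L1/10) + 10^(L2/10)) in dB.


10^(84.6/10) = 2.88403e+08
10^(78.7/10) = 7.4131e+07
Sum = 2.88403e+08 + 7.4131e+07 = 3.62534e+08
L_total = 10*log10(3.62534e+08) = 85.593 dB


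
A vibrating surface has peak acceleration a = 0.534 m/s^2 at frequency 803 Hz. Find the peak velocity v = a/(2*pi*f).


omega = 2*pi*f = 2*pi*803 = 5045.4 rad/s
v = a / omega = 0.534 / 5045.4 = 0.00010584 m/s


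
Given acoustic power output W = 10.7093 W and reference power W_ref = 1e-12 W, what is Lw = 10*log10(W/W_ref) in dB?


W / W_ref = 10.7093 / 1e-12 = 1.07093e+13
Lw = 10 * log10(1.07093e+13) = 130.3 dB


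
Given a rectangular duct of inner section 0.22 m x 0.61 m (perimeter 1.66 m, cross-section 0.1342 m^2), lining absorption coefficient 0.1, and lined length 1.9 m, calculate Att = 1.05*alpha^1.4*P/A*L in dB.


alpha^1.4 = 0.1^1.4 = 0.0398107
Attenuation rate = 1.05 * alpha^1.4 * P / A
= 1.05 * 0.0398107 * 1.66 / 0.1342 = 0.517064 dB/m
Total Att = 0.517064 * 1.9 = 0.98242 dB


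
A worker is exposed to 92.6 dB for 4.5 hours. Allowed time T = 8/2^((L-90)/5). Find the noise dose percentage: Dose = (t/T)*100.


T_allowed = 8 / 2^((92.6 - 90)/5) = 5.57897 hr
Dose = 4.5 / 5.57897 * 100 = 80.66 %


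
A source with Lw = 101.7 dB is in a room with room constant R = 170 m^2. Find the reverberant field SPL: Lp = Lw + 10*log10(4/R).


4/R = 4/170 = 0.0235294
Lp = 101.7 + 10*log10(0.0235294) = 85.416 dB


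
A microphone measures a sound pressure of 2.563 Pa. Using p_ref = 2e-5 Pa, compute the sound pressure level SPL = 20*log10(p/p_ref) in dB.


p / p_ref = 2.563 / 2e-5 = 128150
SPL = 20 * log10(128150) = 102.15 dB


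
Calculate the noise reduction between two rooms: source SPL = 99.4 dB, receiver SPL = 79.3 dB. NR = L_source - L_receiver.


NR = L_source - L_receiver (difference between source and receiving room levels)
NR = 99.4 - 79.3 = 20.1 dB


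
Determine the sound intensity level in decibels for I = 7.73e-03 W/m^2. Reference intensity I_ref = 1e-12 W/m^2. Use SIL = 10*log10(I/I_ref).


I / I_ref = 7.73e-03 / 1e-12 = 7.73e+09
SIL = 10 * log10(7.73e+09) = 98.882 dB


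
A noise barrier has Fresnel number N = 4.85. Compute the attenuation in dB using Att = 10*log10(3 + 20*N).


3 + 20*N = 3 + 20*4.85 = 100
Att = 10*log10(100) = 20 dB


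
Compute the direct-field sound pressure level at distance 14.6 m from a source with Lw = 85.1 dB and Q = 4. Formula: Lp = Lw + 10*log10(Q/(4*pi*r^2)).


4*pi*r^2 = 4*pi*14.6^2 = 2678.65 m^2
Q / (4*pi*r^2) = 4 / 2678.65 = 0.00149329
Lp = 85.1 + 10*log10(0.00149329) = 56.841 dB


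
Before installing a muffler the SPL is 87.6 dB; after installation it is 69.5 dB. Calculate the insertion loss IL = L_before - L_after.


Insertion loss = SPL without muffler - SPL with muffler
IL = 87.6 - 69.5 = 18.1 dB


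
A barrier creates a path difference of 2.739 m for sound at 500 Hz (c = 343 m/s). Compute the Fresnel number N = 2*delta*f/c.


N = 2*delta*f/c = 2*delta/lambda, where lambda = c/f
lambda = 343 / 500 = 0.686 m
N = 2 * 2.739 / 0.686 = 7.9854


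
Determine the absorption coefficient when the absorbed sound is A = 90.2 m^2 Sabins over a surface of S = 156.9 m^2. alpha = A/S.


Absorption coefficient = absorbed power / incident power
alpha = A / S = 90.2 / 156.9 = 0.57489


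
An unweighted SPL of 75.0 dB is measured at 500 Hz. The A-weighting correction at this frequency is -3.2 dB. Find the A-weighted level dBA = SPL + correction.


A-weighting table: 500 Hz -> -3.2 dB correction
SPL_A = SPL + correction = 75.0 + (-3.2) = 71.8 dBA


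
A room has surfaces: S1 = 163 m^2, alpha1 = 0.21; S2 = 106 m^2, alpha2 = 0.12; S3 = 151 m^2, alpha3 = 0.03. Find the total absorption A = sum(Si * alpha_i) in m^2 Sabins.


163 * 0.21 = 34.23
106 * 0.12 = 12.72
151 * 0.03 = 4.53
A_total = 34.23 + 12.72 + 4.53 = 51.48 m^2


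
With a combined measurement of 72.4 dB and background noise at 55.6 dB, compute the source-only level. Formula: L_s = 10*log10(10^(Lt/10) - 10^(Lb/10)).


10^(72.4/10) = 1.7378e+07
10^(55.6/10) = 363078
Difference = 1.7378e+07 - 363078 = 1.70149e+07
L_source = 10*log10(1.70149e+07) = 72.308 dB


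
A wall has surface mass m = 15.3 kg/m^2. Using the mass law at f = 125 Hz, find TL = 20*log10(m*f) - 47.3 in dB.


m * f = 15.3 * 125 = 1912.5
20*log10(1912.5) = 65.632 dB
TL = 65.632 - 47.3 = 18.332 dB


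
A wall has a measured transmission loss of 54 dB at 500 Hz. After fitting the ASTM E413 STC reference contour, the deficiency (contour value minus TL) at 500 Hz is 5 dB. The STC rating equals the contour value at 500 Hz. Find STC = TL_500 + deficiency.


By ASTM E413, STC = value of the fitted reference contour at 500 Hz.
Contour value at 500 Hz = TL_500 + deficiency = 54 + 5 = 59
STC = 59


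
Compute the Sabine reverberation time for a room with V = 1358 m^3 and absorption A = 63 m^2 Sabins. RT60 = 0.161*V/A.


RT60 = 0.161 * 1358 / 63 = 3.4704 s


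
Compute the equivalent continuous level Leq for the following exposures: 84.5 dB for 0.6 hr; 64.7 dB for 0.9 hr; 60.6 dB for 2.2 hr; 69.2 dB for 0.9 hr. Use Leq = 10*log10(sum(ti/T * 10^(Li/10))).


T_total = 0.6 + 0.9 + 2.2 + 0.9 = 4.6 hr
(0.6/4.6) * 10^(84.5/10) = 3.67615e+07
(0.9/4.6) * 10^(64.7/10) = 577411
(2.2/4.6) * 10^(60.6/10) = 549117
(0.9/4.6) * 10^(69.2/10) = 1.62736e+06
Sum = 3.67615e+07 + 577411 + 549117 + 1.62736e+06 = 3.95154e+07
Leq = 10*log10(3.95154e+07) = 75.968 dB


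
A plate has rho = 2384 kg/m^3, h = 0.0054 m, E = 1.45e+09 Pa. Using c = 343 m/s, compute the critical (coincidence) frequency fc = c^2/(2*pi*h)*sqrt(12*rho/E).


12*rho/E = 12*2384/1.45e+09 = 1.97297e-05
sqrt(12*rho/E) = sqrt(1.97297e-05) = 0.00444181
c^2/(2*pi*h) = 343^2/(2*pi*0.0054) = 3.46749e+06
fc = 3.46749e+06 * 0.00444181 = 15402 Hz


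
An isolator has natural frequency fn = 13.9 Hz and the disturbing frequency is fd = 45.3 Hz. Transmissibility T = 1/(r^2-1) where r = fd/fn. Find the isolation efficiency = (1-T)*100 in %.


r = 45.3 / 13.9 = 3.25899
r^2 - 1 = 3.25899^2 - 1 = 9.62102
T = 1/9.62102 = 0.103939
Efficiency = (1 - 0.103939)*100 = 89.606 %


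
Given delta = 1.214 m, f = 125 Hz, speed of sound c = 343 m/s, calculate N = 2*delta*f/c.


N = 2*delta*f/c = 2*delta/lambda, where lambda = c/f
lambda = 343 / 125 = 2.744 m
N = 2 * 1.214 / 2.744 = 0.88484


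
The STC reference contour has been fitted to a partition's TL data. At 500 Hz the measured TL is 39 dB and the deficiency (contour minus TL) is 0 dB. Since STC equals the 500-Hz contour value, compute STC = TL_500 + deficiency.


By ASTM E413, STC = value of the fitted reference contour at 500 Hz.
Contour value at 500 Hz = TL_500 + deficiency = 39 + 0 = 39
STC = 39


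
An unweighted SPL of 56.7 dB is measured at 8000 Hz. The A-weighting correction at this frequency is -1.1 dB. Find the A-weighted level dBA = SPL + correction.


A-weighting table: 8000 Hz -> -1.1 dB correction
SPL_A = SPL + correction = 56.7 + (-1.1) = 55.6 dBA


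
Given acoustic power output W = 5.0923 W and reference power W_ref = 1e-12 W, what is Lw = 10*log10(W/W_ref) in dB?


W / W_ref = 5.0923 / 1e-12 = 5.0923e+12
Lw = 10 * log10(5.0923e+12) = 127.07 dB


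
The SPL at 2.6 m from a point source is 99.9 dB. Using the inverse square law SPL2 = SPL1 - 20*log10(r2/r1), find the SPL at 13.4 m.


r2/r1 = 13.4/2.6 = 5.15385
Correction = 20*log10(5.15385) = 14.2426 dB
SPL2 = 99.9 - 14.2426 = 85.657 dB


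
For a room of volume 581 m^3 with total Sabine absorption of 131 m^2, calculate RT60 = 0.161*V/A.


RT60 = 0.161 * 581 / 131 = 0.71405 s


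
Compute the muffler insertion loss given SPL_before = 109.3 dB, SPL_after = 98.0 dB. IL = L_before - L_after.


Insertion loss = SPL without muffler - SPL with muffler
IL = 109.3 - 98.0 = 11.3 dB


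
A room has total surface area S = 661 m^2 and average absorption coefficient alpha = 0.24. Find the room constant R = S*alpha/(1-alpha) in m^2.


R = 661 * 0.24 / (1 - 0.24) = 208.74 m^2


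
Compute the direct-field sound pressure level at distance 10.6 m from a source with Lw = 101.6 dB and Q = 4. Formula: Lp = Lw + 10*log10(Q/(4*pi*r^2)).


4*pi*r^2 = 4*pi*10.6^2 = 1411.96 m^2
Q / (4*pi*r^2) = 4 / 1411.96 = 0.00283294
Lp = 101.6 + 10*log10(0.00283294) = 76.122 dB


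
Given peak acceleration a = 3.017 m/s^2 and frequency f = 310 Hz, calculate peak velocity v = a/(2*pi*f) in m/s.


omega = 2*pi*f = 2*pi*310 = 1947.79 rad/s
v = a / omega = 3.017 / 1947.79 = 0.0015489 m/s


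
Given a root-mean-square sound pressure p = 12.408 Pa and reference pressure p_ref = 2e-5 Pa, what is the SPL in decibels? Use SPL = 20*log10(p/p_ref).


p / p_ref = 12.408 / 2e-5 = 620400
SPL = 20 * log10(620400) = 115.85 dB


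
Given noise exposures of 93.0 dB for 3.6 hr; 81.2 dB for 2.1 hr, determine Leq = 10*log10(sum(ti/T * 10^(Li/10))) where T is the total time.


T_total = 3.6 + 2.1 = 5.7 hr
(3.6/5.7) * 10^(93.0/10) = 1.26017e+09
(2.1/5.7) * 10^(81.2/10) = 4.85674e+07
Sum = 1.26017e+09 + 4.85674e+07 = 1.30874e+09
Leq = 10*log10(1.30874e+09) = 91.169 dB


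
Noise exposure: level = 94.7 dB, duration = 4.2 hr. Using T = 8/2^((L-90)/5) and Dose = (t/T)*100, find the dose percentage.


T_allowed = 8 / 2^((94.7 - 90)/5) = 4.16986 hr
Dose = 4.2 / 4.16986 * 100 = 100.72 %


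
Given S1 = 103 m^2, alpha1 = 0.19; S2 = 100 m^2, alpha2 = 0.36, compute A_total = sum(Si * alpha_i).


103 * 0.19 = 19.57
100 * 0.36 = 36
A_total = 19.57 + 36 = 55.57 m^2


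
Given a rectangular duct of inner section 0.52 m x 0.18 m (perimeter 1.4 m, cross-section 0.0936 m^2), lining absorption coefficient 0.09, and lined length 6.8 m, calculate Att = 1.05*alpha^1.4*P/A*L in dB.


alpha^1.4 = 0.09^1.4 = 0.034351
Attenuation rate = 1.05 * alpha^1.4 * P / A
= 1.05 * 0.034351 * 1.4 / 0.0936 = 0.539487 dB/m
Total Att = 0.539487 * 6.8 = 3.6685 dB


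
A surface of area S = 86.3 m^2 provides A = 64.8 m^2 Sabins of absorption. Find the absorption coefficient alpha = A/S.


Absorption coefficient = absorbed power / incident power
alpha = A / S = 64.8 / 86.3 = 0.75087


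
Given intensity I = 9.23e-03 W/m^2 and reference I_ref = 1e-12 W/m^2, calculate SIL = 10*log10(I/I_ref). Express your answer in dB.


I / I_ref = 9.23e-03 / 1e-12 = 9.23e+09
SIL = 10 * log10(9.23e+09) = 99.652 dB


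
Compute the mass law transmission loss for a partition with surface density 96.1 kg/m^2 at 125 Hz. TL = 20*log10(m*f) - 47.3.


m * f = 96.1 * 125 = 12012.5
20*log10(12012.5) = 81.5927 dB
TL = 81.5927 - 47.3 = 34.293 dB


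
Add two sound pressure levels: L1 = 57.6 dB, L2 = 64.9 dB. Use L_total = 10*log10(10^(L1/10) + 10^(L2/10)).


10^(57.6/10) = 575440
10^(64.9/10) = 3.0903e+06
Sum = 575440 + 3.0903e+06 = 3.66574e+06
L_total = 10*log10(3.66574e+06) = 65.642 dB


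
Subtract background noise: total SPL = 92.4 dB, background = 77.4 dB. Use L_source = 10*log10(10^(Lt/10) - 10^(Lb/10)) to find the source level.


10^(92.4/10) = 1.7378e+09
10^(77.4/10) = 5.49541e+07
Difference = 1.7378e+09 - 5.49541e+07 = 1.68285e+09
L_source = 10*log10(1.68285e+09) = 92.26 dB


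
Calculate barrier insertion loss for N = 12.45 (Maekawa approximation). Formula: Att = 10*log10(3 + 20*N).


3 + 20*N = 3 + 20*12.45 = 252
Att = 10*log10(252) = 24.014 dB


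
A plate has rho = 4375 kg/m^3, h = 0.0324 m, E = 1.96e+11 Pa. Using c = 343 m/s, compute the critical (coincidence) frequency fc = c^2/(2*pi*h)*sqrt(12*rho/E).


12*rho/E = 12*4375/1.96e+11 = 2.67857e-07
sqrt(12*rho/E) = sqrt(2.67857e-07) = 0.000517549
c^2/(2*pi*h) = 343^2/(2*pi*0.0324) = 577914
fc = 577914 * 0.000517549 = 299.1 Hz


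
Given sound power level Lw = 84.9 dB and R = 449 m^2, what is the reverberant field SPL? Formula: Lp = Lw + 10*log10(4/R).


4/R = 4/449 = 0.00890869
Lp = 84.9 + 10*log10(0.00890869) = 64.398 dB


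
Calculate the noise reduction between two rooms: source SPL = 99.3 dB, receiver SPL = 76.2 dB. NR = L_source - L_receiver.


NR = L_source - L_receiver (difference between source and receiving room levels)
NR = 99.3 - 76.2 = 23.1 dB


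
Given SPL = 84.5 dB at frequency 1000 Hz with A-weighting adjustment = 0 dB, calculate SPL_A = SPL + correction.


A-weighting table: 1000 Hz -> 0 dB correction
SPL_A = SPL + correction = 84.5 + (0) = 84.5 dBA


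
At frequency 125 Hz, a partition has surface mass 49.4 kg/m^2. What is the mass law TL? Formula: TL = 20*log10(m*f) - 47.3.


m * f = 49.4 * 125 = 6175
20*log10(6175) = 75.8127 dB
TL = 75.8127 - 47.3 = 28.513 dB


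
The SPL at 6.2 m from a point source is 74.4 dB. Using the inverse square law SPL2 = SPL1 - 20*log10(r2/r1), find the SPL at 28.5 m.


r2/r1 = 28.5/6.2 = 4.59677
Correction = 20*log10(4.59677) = 13.2491 dB
SPL2 = 74.4 - 13.2491 = 61.151 dB


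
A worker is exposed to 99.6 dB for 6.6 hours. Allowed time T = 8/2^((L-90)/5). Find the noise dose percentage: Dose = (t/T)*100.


T_allowed = 8 / 2^((99.6 - 90)/5) = 2.11404 hr
Dose = 6.6 / 2.11404 * 100 = 312.2 %


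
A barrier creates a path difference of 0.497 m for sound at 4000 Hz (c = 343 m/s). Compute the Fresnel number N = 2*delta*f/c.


N = 2*delta*f/c = 2*delta/lambda, where lambda = c/f
lambda = 343 / 4000 = 0.08575 m
N = 2 * 0.497 / 0.08575 = 11.592


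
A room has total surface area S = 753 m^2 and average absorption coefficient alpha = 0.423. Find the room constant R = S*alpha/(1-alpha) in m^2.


R = 753 * 0.423 / (1 - 0.423) = 552.03 m^2


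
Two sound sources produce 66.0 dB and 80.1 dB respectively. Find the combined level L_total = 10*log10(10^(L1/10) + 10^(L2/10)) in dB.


10^(66.0/10) = 3.98107e+06
10^(80.1/10) = 1.02329e+08
Sum = 3.98107e+06 + 1.02329e+08 = 1.0631e+08
L_total = 10*log10(1.0631e+08) = 80.266 dB


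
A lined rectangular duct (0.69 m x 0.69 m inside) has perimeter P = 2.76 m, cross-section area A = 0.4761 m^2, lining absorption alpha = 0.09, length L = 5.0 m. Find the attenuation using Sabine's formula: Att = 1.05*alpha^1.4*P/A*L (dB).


alpha^1.4 = 0.09^1.4 = 0.034351
Attenuation rate = 1.05 * alpha^1.4 * P / A
= 1.05 * 0.034351 * 2.76 / 0.4761 = 0.209093 dB/m
Total Att = 0.209093 * 5.0 = 1.0455 dB


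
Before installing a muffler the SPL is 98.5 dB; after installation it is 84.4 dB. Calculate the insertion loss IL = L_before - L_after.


Insertion loss = SPL without muffler - SPL with muffler
IL = 98.5 - 84.4 = 14.1 dB


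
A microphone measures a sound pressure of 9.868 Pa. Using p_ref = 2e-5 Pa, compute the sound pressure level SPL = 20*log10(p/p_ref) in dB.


p / p_ref = 9.868 / 2e-5 = 493400
SPL = 20 * log10(493400) = 113.86 dB


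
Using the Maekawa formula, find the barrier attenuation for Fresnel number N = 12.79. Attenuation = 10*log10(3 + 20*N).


3 + 20*N = 3 + 20*12.79 = 258.8
Att = 10*log10(258.8) = 24.13 dB


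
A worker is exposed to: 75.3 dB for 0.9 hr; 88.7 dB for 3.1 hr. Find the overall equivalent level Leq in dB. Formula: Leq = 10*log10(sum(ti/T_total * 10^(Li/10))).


T_total = 0.9 + 3.1 = 4.0 hr
(0.9/4.0) * 10^(75.3/10) = 7.62399e+06
(3.1/4.0) * 10^(88.7/10) = 5.74515e+08
Sum = 7.62399e+06 + 5.74515e+08 = 5.82139e+08
Leq = 10*log10(5.82139e+08) = 87.65 dB


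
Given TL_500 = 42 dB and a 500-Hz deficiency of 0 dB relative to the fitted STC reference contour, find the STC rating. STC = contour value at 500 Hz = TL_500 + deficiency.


By ASTM E413, STC = value of the fitted reference contour at 500 Hz.
Contour value at 500 Hz = TL_500 + deficiency = 42 + 0 = 42
STC = 42
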